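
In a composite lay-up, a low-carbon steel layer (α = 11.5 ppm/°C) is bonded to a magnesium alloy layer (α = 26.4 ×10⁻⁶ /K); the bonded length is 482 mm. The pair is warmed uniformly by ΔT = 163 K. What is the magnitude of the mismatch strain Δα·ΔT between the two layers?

Δα = |11.5 − 26.4|×10⁻⁶/K = 14.9×10⁻⁶/K.
Mismatch strain = Δα·ΔT = 14.9×10⁻⁶ × 163.0 = 2.43×10⁻³.

2.43×10⁻³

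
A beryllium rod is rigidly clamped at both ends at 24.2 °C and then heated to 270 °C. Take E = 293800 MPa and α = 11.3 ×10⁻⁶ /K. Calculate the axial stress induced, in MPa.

816 MPa

E = 293800 MPa = 293.8 GPa.
ΔT = 245.8 K. Constrained thermal stress σ = E·α·ΔT = 293.8×10³ MPa × 11.3×10⁻⁶ × 245.8 = 816 MPa (compressive).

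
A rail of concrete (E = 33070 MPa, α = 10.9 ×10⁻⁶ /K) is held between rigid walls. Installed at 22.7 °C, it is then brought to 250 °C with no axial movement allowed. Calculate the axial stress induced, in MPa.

81.9 MPa

E = 33070 MPa = 33.07 GPa.
ΔT = 227.3 K. Constrained thermal stress σ = E·α·ΔT = 33.07×10³ MPa × 10.9×10⁻⁶ × 227.3 = 81.9 MPa (compressive).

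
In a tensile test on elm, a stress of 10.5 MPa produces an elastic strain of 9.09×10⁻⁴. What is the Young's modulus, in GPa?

E = σ/ε = 10.5 MPa / 9.09×10⁻⁴ = 11550 MPa = 11.6 GPa.

11.6 GPa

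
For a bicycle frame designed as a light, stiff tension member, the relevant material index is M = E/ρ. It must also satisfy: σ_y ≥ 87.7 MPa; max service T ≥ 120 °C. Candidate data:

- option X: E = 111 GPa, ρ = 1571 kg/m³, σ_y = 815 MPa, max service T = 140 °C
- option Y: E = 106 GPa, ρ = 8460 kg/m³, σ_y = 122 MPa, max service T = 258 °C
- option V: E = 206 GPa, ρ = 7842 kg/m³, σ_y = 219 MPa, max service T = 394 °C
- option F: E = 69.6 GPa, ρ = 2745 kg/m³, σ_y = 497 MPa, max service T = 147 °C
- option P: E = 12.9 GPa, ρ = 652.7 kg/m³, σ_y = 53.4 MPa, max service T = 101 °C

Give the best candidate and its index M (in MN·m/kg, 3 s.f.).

option X, M = 70.7 MN·m/kg

Screen on constraints: σ_y ≥ 87.7 MPa; max service T ≥ 120 °C. Survivors: option X, option Y, option V, option F.
Computing M directly (units already consistent):
  option X: M = 70.7 MN·m/kg
  option V: M = 26.3 MN·m/kg
  option F: M = 25.4 MN·m/kg
  option Y: M = 12.5 MN·m/kg
Highest index: option X.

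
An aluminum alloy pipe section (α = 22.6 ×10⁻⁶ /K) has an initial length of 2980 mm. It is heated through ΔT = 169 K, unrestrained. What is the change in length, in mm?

11.4 mm

ΔL = α·L₀·ΔT = 22.6×10⁻⁶ × 2980 mm × 169.0 K = 11.4 mm.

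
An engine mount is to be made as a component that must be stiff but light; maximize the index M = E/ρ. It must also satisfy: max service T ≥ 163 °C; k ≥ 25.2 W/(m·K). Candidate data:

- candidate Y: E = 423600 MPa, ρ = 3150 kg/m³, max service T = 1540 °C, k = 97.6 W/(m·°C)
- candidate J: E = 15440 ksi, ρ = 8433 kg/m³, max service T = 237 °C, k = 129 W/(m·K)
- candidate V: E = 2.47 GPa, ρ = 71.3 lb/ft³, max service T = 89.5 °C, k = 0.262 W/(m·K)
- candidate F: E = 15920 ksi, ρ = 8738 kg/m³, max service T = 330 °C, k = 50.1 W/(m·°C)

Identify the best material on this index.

Screen on constraints: max service T ≥ 163 °C; k ≥ 25.2 W/(m·K). Survivors: candidate Y, candidate J, candidate F.
In SI units:
  candidate Y: E = 423.6 GPa, ρ = 3150 kg/m³
  candidate J: E = 106.5 GPa, ρ = 8433 kg/m³
  candidate F: E = 109.8 GPa, ρ = 8738 kg/m³
  candidate Y: M = 134 MN·m/kg
  candidate J: M = 12.6 MN·m/kg
  candidate F: M = 12.6 MN·m/kg
Highest index: candidate Y.

candidate Y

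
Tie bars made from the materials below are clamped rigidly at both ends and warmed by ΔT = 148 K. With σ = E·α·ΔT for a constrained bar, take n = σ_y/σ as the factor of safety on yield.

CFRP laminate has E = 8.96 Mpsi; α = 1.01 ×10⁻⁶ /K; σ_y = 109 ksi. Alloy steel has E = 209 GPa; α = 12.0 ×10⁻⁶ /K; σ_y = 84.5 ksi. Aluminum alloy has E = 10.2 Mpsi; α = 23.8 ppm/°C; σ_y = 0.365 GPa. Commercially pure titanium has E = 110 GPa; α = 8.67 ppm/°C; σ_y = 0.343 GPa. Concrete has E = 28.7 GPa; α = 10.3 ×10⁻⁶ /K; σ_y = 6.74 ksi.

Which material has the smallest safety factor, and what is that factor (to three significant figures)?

In consistent units (E in GPa, α in ×10⁻⁶/K, σ_y in MPa):
  CFRP laminate: E = 61.78, α = 1.01, σ_y = 751.5 → σ = 9.23 MPa, n = 81.4
  alloy steel: E = 209.0, α = 12.0, σ_y = 582.6 → σ = 371 MPa, n = 1.57
  aluminum alloy: E = 70.33, α = 23.8, σ_y = 365.0 → σ = 248 MPa, n = 1.47
  commercially pure titanium: E = 110.0, α = 8.67, σ_y = 343.0 → σ = 141 MPa, n = 2.43
  concrete: E = 28.70, α = 10.3, σ_y = 46.47 → σ = 43.8 MPa, n = 1.06
The minimum is concrete at n = 1.06.

concrete, n = 1.06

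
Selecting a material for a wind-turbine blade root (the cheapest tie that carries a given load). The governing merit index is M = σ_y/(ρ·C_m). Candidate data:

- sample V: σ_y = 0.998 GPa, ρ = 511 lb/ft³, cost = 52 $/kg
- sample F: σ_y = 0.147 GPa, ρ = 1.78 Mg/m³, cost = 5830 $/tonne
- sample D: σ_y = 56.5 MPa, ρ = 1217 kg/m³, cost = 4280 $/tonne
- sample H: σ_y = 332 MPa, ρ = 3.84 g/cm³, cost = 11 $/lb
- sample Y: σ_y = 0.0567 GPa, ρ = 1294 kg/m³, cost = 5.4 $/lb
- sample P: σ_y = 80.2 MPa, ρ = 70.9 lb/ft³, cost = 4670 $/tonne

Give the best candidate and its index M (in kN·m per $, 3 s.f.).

sample P, M = 15.1 kN·m per $

Putting every candidate on a common basis:
  sample V: σ_y = 998.0 MPa, ρ = 8185 kg/m³, cost = 52.00 $/kg
  sample F: σ_y = 147.0 MPa, ρ = 1780 kg/m³, cost = 5.830 $/kg
  sample D: σ_y = 56.50 MPa, ρ = 1217 kg/m³, cost = 4.280 $/kg
  sample H: σ_y = 332.0 MPa, ρ = 3840 kg/m³, cost = 24.25 $/kg
  sample Y: σ_y = 56.70 MPa, ρ = 1294 kg/m³, cost = 11.90 $/kg
  sample P: σ_y = 80.20 MPa, ρ = 1136 kg/m³, cost = 4.670 $/kg
  sample P: M = 15.1 kN·m per $
  sample F: M = 14.2 kN·m per $
  sample D: M = 10.8 kN·m per $
  sample Y: M = 3.68 kN·m per $
  sample H: M = 3.57 kN·m per $
  sample V: M = 2.34 kN·m per $
The maximum is for sample P.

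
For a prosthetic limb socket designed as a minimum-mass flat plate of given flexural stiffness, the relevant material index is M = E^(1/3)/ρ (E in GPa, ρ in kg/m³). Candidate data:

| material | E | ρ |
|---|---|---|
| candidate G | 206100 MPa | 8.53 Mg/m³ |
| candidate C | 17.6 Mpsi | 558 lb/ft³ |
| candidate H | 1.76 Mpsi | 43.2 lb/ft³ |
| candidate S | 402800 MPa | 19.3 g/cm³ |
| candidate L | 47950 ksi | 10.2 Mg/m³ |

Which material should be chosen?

Convert each candidate to consistent units, then evaluate M:
  candidate G: E = 206.1 GPa, ρ = 8530 kg/m³
  candidate C: E = 121.3 GPa, ρ = 8938 kg/m³
  candidate H: E = 12.13 GPa, ρ = 692.0 kg/m³
  candidate S: E = 402.8 GPa, ρ = 19300 kg/m³
  candidate L: E = 330.6 GPa, ρ = 10200 kg/m³
  candidate H: M = 3.32×10⁻³
  candidate G: M = 0.692×10⁻³
  candidate L: M = 0.678×10⁻³
  candidate C: M = 0.554×10⁻³
  candidate S: M = 0.383×10⁻³
Candidate H ranks first.

candidate H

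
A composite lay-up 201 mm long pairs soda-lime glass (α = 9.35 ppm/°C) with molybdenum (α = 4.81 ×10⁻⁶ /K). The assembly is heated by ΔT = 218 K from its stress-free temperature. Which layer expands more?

α(soda-lime glass) = 9.35×10⁻⁶/K vs α(molybdenum) = 4.81×10⁻⁶/K.
Higher α expands more for the same ΔT: soda-lime glass.

soda-lime glass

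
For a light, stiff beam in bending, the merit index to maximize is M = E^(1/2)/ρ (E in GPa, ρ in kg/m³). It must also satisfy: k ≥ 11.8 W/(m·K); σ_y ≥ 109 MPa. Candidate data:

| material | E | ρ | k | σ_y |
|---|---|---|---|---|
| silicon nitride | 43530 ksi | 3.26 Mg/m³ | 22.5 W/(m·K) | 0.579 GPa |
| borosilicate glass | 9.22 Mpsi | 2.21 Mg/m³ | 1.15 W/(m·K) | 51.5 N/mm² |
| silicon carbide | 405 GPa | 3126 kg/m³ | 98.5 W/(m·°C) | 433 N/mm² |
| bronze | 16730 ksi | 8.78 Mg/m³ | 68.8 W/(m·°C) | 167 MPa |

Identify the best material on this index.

Screen on constraints: k ≥ 11.8 W/(m·K); σ_y ≥ 109 MPa. Survivors: silicon nitride, silicon carbide, bronze.
Putting every candidate on a common basis:
  silicon nitride: E = 300.1 GPa, ρ = 3260 kg/m³
  silicon carbide: E = 405.0 GPa, ρ = 3126 kg/m³
  bronze: E = 115.3 GPa, ρ = 8780 kg/m³
  silicon carbide: M = 6.44×10⁻³
  silicon nitride: M = 5.31×10⁻³
  bronze: M = 1.22×10⁻³
Silicon carbide has the largest M.

silicon carbide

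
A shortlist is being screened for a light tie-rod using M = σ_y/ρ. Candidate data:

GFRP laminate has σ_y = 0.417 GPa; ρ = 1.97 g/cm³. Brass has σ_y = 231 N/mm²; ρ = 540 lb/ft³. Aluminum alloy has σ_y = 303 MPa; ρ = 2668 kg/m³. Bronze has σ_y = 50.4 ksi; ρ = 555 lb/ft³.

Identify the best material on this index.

GFRP laminate

Putting every candidate on a common basis:
  GFRP laminate: σ_y = 417.0 MPa, ρ = 1970 kg/m³
  brass: σ_y = 231.0 MPa, ρ = 8650 kg/m³
  aluminum alloy: σ_y = 303.0 MPa, ρ = 2668 kg/m³
  bronze: σ_y = 347.5 MPa, ρ = 8890 kg/m³
  GFRP laminate: M = 212 kN·m/kg
  aluminum alloy: M = 114 kN·m/kg
  bronze: M = 39.1 kN·m/kg
  brass: M = 26.7 kN·m/kg
GFRP laminate ranks first.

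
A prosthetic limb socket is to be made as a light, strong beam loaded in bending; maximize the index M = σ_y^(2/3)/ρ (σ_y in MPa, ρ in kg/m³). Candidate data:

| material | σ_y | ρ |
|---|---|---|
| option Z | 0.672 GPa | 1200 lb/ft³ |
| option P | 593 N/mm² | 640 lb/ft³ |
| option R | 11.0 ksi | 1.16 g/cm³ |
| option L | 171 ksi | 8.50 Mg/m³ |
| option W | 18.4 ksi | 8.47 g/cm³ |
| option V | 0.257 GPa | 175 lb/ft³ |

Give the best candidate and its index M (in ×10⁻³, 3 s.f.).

After converting to SI:
  option Z: σ_y = 672.0 MPa, ρ = 19220 kg/m³
  option P: σ_y = 593.0 MPa, ρ = 10250 kg/m³
  option R: σ_y = 75.84 MPa, ρ = 1160 kg/m³
  option L: σ_y = 1179 MPa, ρ = 8500 kg/m³
  option W: σ_y = 126.9 MPa, ρ = 8470 kg/m³
  option V: σ_y = 257.0 MPa, ρ = 2803 kg/m³
  option R: M = 15.4×10⁻³
  option V: M = 14.4×10⁻³
  option L: M = 13.1×10⁻³
  option P: M = 6.88×10⁻³
  option Z: M = 3.99×10⁻³
  option W: M = 2.98×10⁻³
Highest index: option R.

option R, M = 15.4×10⁻³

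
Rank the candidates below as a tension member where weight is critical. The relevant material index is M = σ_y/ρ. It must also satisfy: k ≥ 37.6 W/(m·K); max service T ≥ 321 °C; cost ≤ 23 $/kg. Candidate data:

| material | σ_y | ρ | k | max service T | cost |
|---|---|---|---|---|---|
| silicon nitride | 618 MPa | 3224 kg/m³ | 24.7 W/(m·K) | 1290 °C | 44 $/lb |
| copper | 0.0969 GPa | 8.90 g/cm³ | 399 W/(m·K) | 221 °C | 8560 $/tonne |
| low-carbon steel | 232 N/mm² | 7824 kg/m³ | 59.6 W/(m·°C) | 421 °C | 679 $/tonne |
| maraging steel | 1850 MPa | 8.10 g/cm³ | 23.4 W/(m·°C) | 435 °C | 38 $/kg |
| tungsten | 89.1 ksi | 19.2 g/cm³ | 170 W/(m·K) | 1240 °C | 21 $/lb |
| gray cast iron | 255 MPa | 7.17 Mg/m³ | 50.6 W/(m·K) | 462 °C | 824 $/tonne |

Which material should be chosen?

Screen on constraints: k ≥ 37.6 W/(m·K); max service T ≥ 321 °C; cost ≤ 23 $/kg. Survivors: low-carbon steel, gray cast iron.
Putting every candidate on a common basis:
  low-carbon steel: σ_y = 232.0 MPa, ρ = 7824 kg/m³
  gray cast iron: σ_y = 255.0 MPa, ρ = 7170 kg/m³
  gray cast iron: M = 35.6 kN·m/kg
  low-carbon steel: M = 29.7 kN·m/kg
Highest index: gray cast iron.

gray cast iron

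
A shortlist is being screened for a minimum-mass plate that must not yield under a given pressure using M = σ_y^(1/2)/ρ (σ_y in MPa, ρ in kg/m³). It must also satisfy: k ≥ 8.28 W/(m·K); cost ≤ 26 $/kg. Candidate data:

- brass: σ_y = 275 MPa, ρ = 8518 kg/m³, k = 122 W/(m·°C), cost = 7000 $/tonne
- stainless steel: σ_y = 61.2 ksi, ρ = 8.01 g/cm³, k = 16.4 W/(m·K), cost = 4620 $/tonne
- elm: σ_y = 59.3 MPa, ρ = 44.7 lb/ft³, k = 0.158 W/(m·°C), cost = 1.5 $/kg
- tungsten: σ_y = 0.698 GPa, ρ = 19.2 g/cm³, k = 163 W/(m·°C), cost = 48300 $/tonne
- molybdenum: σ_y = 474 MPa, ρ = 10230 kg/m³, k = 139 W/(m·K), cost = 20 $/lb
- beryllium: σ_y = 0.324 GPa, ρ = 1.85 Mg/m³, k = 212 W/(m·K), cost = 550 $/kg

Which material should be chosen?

stainless steel

Screen on constraints: k ≥ 8.28 W/(m·K); cost ≤ 26 $/kg. Survivors: brass, stainless steel.
Normalizing units and computing the index:
  brass: σ_y = 275.0 MPa, ρ = 8518 kg/m³
  stainless steel: σ_y = 422.0 MPa, ρ = 8010 kg/m³
  stainless steel: M = 2.56×10⁻³
  brass: M = 1.95×10⁻³
The maximum is for stainless steel.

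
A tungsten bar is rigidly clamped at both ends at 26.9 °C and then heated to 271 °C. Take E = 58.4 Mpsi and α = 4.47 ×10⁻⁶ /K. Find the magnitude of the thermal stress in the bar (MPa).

E = 58.4 Mpsi = 402.7 GPa.
ΔT = 244.1 K. Constrained thermal stress σ = E·α·ΔT = 402.7×10³ MPa × 4.47×10⁻⁶ × 244.1 = 439 MPa (compressive).

439 MPa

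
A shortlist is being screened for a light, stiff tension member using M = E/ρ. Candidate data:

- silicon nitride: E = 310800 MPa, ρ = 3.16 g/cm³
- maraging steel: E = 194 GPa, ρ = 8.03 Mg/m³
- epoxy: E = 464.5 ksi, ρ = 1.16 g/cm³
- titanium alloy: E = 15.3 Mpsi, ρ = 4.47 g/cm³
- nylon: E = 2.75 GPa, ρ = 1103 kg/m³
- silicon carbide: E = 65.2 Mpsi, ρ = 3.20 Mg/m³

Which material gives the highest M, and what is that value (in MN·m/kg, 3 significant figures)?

In SI units:
  silicon nitride: E = 310.8 GPa, ρ = 3160 kg/m³
  maraging steel: E = 194.0 GPa, ρ = 8030 kg/m³
  epoxy: E = 3.203 GPa, ρ = 1160 kg/m³
  titanium alloy: E = 105.5 GPa, ρ = 4470 kg/m³
  nylon: E = 2.750 GPa, ρ = 1103 kg/m³
  silicon carbide: E = 449.5 GPa, ρ = 3200 kg/m³
  silicon carbide: M = 140 MN·m/kg
  silicon nitride: M = 98.4 MN·m/kg
  maraging steel: M = 24.2 MN·m/kg
  titanium alloy: M = 23.6 MN·m/kg
  epoxy: M = 2.76 MN·m/kg
  nylon: M = 2.49 MN·m/kg
Highest index: silicon carbide.

silicon carbide, M = 140 MN·m/kg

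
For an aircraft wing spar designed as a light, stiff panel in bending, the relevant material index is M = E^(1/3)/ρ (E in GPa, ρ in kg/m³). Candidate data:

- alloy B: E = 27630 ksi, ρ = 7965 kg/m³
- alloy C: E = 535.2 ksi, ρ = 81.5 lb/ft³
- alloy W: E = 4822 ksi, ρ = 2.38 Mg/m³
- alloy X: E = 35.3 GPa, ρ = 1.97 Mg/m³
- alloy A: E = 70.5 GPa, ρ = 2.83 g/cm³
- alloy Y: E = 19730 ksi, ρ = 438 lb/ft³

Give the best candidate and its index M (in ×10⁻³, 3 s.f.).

alloy X, M = 1.67×10⁻³

In SI units:
  alloy B: E = 190.5 GPa, ρ = 7965 kg/m³
  alloy C: E = 3.690 GPa, ρ = 1306 kg/m³
  alloy W: E = 33.25 GPa, ρ = 2380 kg/m³
  alloy X: E = 35.30 GPa, ρ = 1970 kg/m³
  alloy A: E = 70.50 GPa, ρ = 2830 kg/m³
  alloy Y: E = 136.0 GPa, ρ = 7016 kg/m³
  alloy X: M = 1.67×10⁻³
  alloy A: M = 1.46×10⁻³
  alloy W: M = 1.35×10⁻³
  alloy C: M = 1.18×10⁻³
  alloy Y: M = 0.733×10⁻³
  alloy B: M = 0.722×10⁻³
Alloy X ranks first.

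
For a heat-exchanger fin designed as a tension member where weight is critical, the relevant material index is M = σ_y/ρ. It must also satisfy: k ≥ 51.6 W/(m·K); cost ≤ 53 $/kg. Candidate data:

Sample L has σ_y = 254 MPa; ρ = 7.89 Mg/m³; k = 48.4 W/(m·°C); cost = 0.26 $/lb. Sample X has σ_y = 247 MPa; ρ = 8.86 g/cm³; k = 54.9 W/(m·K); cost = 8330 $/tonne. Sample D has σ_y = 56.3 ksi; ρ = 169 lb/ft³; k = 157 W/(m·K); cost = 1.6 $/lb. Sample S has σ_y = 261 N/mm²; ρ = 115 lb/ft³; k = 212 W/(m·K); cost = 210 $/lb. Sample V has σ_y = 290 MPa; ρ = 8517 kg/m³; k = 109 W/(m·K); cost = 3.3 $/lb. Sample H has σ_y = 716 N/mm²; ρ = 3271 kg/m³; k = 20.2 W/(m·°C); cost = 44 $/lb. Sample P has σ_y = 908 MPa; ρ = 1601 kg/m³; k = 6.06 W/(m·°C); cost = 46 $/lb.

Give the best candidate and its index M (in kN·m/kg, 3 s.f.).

Screen on constraints: k ≥ 51.6 W/(m·K); cost ≤ 53 $/kg. Survivors: sample X, sample D, sample V.
Normalizing units and computing the index:
  sample X: σ_y = 247.0 MPa, ρ = 8860 kg/m³
  sample D: σ_y = 388.2 MPa, ρ = 2707 kg/m³
  sample V: σ_y = 290.0 MPa, ρ = 8517 kg/m³
  sample D: M = 143 kN·m/kg
  sample V: M = 34.0 kN·m/kg
  sample X: M = 27.9 kN·m/kg
Sample D ranks first.

sample D, M = 143 kN·m/kg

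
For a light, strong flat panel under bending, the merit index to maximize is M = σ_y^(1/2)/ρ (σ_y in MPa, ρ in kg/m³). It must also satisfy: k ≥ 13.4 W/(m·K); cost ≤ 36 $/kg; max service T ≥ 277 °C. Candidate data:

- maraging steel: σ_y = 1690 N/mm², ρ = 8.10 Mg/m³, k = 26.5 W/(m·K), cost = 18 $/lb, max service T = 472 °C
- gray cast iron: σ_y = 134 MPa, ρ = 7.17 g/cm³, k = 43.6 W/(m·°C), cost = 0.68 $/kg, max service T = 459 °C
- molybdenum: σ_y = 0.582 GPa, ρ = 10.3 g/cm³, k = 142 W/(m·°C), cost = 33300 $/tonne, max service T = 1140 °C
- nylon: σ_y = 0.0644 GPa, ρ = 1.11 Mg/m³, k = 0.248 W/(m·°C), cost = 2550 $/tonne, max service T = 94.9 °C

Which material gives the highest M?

Screen on constraints: k ≥ 13.4 W/(m·K); cost ≤ 36 $/kg; max service T ≥ 277 °C. Survivors: gray cast iron, molybdenum.
In SI units:
  gray cast iron: σ_y = 134.0 MPa, ρ = 7170 kg/m³
  molybdenum: σ_y = 582.0 MPa, ρ = 10300 kg/m³
  molybdenum: M = 2.34×10⁻³
  gray cast iron: M = 1.61×10⁻³
Molybdenum ranks first.

molybdenum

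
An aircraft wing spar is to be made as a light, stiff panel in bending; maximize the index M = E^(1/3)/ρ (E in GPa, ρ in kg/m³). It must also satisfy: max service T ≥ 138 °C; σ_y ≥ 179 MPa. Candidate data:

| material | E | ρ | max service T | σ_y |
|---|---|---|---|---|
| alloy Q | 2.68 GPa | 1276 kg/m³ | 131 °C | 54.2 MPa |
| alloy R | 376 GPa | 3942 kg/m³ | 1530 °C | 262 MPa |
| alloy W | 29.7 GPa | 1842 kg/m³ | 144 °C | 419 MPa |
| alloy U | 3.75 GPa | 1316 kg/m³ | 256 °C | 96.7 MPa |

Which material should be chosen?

Screen on constraints: max service T ≥ 138 °C; σ_y ≥ 179 MPa. Survivors: alloy R, alloy W.
Evaluate M for each candidate:
  alloy R: M = 1.83×10⁻³
  alloy W: M = 1.68×10⁻³
The maximum is for alloy R.

alloy R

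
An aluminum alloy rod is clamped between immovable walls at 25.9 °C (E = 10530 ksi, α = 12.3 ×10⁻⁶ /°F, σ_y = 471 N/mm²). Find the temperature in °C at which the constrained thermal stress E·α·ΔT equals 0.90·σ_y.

E = 10530 ksi = 72.60 GPa.
α = 12.3×10⁻⁶/°F × 9/5 = 22.1×10⁻⁶/K.
σ_y = 471 N/mm² = 471.0 MPa.
E·α·ΔT = 423.9 MPa ⇒ ΔT = 423.9 / (72.60×10³ × 22.1×10⁻⁶) = 263.7 K.
T = 25.9 + 263.7 = 289.6 °C.

290 °C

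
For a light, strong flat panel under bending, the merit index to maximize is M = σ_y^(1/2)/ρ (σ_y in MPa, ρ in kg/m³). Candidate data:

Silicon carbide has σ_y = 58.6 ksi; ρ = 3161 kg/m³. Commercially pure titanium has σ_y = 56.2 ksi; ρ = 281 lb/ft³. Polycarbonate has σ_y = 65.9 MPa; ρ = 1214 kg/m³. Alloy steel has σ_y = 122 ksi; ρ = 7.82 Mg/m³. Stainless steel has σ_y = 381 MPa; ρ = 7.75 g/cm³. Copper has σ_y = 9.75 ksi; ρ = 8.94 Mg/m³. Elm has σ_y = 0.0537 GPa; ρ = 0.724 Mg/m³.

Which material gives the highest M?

Normalizing units and computing the index:
  silicon carbide: σ_y = 404.0 MPa, ρ = 3161 kg/m³
  commercially pure titanium: σ_y = 387.5 MPa, ρ = 4501 kg/m³
  polycarbonate: σ_y = 65.90 MPa, ρ = 1214 kg/m³
  alloy steel: σ_y = 841.2 MPa, ρ = 7820 kg/m³
  stainless steel: σ_y = 381.0 MPa, ρ = 7750 kg/m³
  copper: σ_y = 67.22 MPa, ρ = 8940 kg/m³
  elm: σ_y = 53.70 MPa, ρ = 724.0 kg/m³
  elm: M = 10.1×10⁻³
  polycarbonate: M = 6.69×10⁻³
  silicon carbide: M = 6.36×10⁻³
  commercially pure titanium: M = 4.37×10⁻³
  alloy steel: M = 3.71×10⁻³
  stainless steel: M = 2.52×10⁻³
  copper: M = 0.917×10⁻³
The maximum is for elm.

elm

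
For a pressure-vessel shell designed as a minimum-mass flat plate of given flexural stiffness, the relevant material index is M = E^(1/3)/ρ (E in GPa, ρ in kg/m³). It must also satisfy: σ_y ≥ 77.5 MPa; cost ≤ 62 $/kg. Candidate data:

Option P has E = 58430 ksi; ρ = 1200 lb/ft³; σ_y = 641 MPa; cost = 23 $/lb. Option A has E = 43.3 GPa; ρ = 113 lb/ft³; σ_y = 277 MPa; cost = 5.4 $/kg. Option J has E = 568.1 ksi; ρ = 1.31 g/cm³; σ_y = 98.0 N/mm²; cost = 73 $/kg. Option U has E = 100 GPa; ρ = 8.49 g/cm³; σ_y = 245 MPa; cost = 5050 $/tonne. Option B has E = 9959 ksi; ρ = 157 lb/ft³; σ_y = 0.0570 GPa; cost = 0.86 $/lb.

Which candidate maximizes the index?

Screen on constraints: σ_y ≥ 77.5 MPa; cost ≤ 62 $/kg. Survivors: option P, option A, option U.
Convert each candidate to consistent units, then evaluate M:
  option P: E = 402.9 GPa, ρ = 19220 kg/m³
  option A: E = 43.30 GPa, ρ = 1810 kg/m³
  option U: E = 100.0 GPa, ρ = 8490 kg/m³
  option A: M = 1.94×10⁻³
  option U: M = 0.547×10⁻³
  option P: M = 0.384×10⁻³
Highest index: option A.

option A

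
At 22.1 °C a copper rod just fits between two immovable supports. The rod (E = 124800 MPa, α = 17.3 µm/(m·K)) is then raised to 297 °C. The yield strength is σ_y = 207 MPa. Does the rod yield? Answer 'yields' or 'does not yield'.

E = 124800 MPa = 124.8 GPa.
ΔT = 274.9 K. Constrained thermal stress σ = E·α·ΔT = 124.8×10³ MPa × 17.3×10⁻⁶ × 274.9 = 594 MPa (compressive).
Compare to σ_y = 207 MPa: σ ≥ σ_y, so it yields.

yields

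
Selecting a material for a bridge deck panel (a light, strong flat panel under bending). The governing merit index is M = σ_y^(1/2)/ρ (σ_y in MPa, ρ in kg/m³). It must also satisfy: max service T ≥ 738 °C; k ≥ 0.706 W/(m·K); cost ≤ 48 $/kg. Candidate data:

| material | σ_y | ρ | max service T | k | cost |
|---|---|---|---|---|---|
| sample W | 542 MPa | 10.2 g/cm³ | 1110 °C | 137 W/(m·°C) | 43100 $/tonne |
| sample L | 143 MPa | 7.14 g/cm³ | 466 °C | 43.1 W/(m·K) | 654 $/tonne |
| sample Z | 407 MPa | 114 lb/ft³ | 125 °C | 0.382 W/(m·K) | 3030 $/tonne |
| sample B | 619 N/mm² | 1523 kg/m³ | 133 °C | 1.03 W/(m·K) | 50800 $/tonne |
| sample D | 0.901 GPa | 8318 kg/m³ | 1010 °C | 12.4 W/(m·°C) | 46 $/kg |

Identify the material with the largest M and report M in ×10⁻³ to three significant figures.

sample D, M = 3.61×10⁻³

Screen on constraints: max service T ≥ 738 °C; k ≥ 0.706 W/(m·K); cost ≤ 48 $/kg. Survivors: sample W, sample D.
Putting every candidate on a common basis:
  sample W: σ_y = 542.0 MPa, ρ = 10200 kg/m³
  sample D: σ_y = 901.0 MPa, ρ = 8318 kg/m³
  sample D: M = 3.61×10⁻³
  sample W: M = 2.28×10⁻³
Highest index: sample D.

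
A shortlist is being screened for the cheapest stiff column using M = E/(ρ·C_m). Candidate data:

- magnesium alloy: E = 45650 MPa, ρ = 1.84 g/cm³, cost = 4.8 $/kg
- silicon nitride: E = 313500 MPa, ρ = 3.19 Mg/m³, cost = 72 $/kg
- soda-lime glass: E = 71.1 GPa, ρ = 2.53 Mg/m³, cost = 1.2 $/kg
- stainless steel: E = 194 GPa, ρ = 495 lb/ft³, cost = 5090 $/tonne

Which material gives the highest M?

soda-lime glass

In SI units:
  magnesium alloy: E = 45.65 GPa, ρ = 1840 kg/m³, cost = 4.800 $/kg
  silicon nitride: E = 313.5 GPa, ρ = 3190 kg/m³, cost = 72.00 $/kg
  soda-lime glass: E = 71.10 GPa, ρ = 2530 kg/m³, cost = 1.200 $/kg
  stainless steel: E = 194.0 GPa, ρ = 7929 kg/m³, cost = 5.090 $/kg
  soda-lime glass: M = 23.4 MN·m per $
  magnesium alloy: M = 5.17 MN·m per $
  stainless steel: M = 4.81 MN·m per $
  silicon nitride: M = 1.36 MN·m per $
Soda-lime glass has the largest M.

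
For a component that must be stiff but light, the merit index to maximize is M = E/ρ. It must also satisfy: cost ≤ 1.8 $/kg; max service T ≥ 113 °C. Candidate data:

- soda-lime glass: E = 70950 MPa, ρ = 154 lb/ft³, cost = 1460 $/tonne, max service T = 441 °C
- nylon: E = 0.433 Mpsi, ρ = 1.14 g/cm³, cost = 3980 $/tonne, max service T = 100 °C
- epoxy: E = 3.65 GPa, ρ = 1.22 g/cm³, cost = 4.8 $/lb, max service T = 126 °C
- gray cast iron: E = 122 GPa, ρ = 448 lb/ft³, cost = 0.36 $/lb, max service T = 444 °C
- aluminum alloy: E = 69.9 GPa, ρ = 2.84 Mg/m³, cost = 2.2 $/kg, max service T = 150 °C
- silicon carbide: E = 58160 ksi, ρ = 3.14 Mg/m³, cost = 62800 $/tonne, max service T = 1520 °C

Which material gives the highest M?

soda-lime glass

Screen on constraints: cost ≤ 1.8 $/kg; max service T ≥ 113 °C. Survivors: soda-lime glass, gray cast iron.
Putting every candidate on a common basis:
  soda-lime glass: E = 70.95 GPa, ρ = 2467 kg/m³
  gray cast iron: E = 122.0 GPa, ρ = 7176 kg/m³
  soda-lime glass: M = 28.8 MN·m/kg
  gray cast iron: M = 17.0 MN·m/kg
Highest index: soda-lime glass.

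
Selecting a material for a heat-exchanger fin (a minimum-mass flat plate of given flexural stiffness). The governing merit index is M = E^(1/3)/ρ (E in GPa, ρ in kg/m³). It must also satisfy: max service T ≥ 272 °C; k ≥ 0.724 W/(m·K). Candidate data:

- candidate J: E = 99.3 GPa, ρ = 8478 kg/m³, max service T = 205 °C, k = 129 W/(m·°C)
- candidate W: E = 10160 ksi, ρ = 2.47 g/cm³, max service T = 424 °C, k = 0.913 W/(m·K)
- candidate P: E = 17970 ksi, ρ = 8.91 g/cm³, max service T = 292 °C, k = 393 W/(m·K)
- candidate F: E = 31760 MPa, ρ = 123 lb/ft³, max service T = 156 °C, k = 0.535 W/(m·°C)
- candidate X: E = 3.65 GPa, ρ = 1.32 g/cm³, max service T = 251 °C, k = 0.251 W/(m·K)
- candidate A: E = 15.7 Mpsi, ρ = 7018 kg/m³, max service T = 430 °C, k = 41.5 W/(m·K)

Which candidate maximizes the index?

Screen on constraints: max service T ≥ 272 °C; k ≥ 0.724 W/(m·K). Survivors: candidate W, candidate P, candidate A.
After converting to SI:
  candidate W: E = 70.05 GPa, ρ = 2470 kg/m³
  candidate P: E = 123.9 GPa, ρ = 8910 kg/m³
  candidate A: E = 108.2 GPa, ρ = 7018 kg/m³
  candidate W: M = 1.67×10⁻³
  candidate A: M = 0.679×10⁻³
  candidate P: M = 0.560×10⁻³
Candidate W ranks first.

candidate W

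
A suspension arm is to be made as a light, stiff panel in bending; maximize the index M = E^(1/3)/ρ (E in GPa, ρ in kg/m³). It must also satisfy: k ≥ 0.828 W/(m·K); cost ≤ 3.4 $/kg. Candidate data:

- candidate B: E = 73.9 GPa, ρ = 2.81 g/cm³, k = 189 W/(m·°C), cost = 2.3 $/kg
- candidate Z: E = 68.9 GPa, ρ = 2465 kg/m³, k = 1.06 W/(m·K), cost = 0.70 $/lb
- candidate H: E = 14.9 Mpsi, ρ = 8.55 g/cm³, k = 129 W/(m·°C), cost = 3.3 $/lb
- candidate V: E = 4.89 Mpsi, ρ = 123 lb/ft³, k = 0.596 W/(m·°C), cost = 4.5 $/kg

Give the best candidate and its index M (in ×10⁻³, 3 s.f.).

Screen on constraints: k ≥ 0.828 W/(m·K); cost ≤ 3.4 $/kg. Survivors: candidate B, candidate Z.
In SI units:
  candidate B: E = 73.90 GPa, ρ = 2810 kg/m³
  candidate Z: E = 68.90 GPa, ρ = 2465 kg/m³
  candidate Z: M = 1.66×10⁻³
  candidate B: M = 1.49×10⁻³
Candidate Z ranks first.

candidate Z, M = 1.66×10⁻³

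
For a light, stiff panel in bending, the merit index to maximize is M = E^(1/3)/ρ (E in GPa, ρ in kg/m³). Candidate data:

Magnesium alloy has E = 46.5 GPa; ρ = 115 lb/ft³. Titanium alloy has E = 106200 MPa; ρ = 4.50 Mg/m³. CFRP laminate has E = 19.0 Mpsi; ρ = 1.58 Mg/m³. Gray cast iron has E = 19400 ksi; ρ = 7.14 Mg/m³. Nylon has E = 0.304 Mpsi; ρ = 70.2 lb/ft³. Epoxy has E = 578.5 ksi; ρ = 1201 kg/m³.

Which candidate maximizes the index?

CFRP laminate

After converting to SI:
  magnesium alloy: E = 46.50 GPa, ρ = 1842 kg/m³
  titanium alloy: E = 106.2 GPa, ρ = 4500 kg/m³
  CFRP laminate: E = 131.0 GPa, ρ = 1580 kg/m³
  gray cast iron: E = 133.8 GPa, ρ = 7140 kg/m³
  nylon: E = 2.096 GPa, ρ = 1124 kg/m³
  epoxy: E = 3.989 GPa, ρ = 1201 kg/m³
  CFRP laminate: M = 3.21×10⁻³
  magnesium alloy: M = 1.95×10⁻³
  epoxy: M = 1.32×10⁻³
  nylon: M = 1.14×10⁻³
  titanium alloy: M = 1.05×10⁻³
  gray cast iron: M = 0.716×10⁻³
CFRP laminate has the largest M.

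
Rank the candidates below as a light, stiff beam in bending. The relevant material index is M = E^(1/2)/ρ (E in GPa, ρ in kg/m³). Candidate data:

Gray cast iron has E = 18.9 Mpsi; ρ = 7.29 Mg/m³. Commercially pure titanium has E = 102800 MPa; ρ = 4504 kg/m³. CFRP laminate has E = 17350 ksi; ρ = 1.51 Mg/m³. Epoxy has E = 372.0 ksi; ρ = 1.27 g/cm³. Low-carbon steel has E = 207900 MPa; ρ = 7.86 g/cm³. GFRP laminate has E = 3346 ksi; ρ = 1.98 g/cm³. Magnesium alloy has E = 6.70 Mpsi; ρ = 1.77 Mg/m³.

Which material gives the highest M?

CFRP laminate

After converting to SI:
  gray cast iron: E = 130.3 GPa, ρ = 7290 kg/m³
  commercially pure titanium: E = 102.8 GPa, ρ = 4504 kg/m³
  CFRP laminate: E = 119.6 GPa, ρ = 1510 kg/m³
  epoxy: E = 2.565 GPa, ρ = 1270 kg/m³
  low-carbon steel: E = 207.9 GPa, ρ = 7860 kg/m³
  GFRP laminate: E = 23.07 GPa, ρ = 1980 kg/m³
  magnesium alloy: E = 46.19 GPa, ρ = 1770 kg/m³
  CFRP laminate: M = 7.24×10⁻³
  magnesium alloy: M = 3.84×10⁻³
  GFRP laminate: M = 2.43×10⁻³
  commercially pure titanium: M = 2.25×10⁻³
  low-carbon steel: M = 1.83×10⁻³
  gray cast iron: M = 1.57×10⁻³
  epoxy: M = 1.26×10⁻³
CFRP laminate has the largest M.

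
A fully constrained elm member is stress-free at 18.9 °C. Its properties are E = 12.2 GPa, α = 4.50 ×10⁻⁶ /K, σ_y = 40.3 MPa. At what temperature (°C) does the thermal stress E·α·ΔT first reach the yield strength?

753 °C

E·α·ΔT = 40.30 MPa ⇒ ΔT = 40.30 / (12.20×10³ × 4.50×10⁻⁶) = 734.1 K.
T = 18.9 + 734.1 = 753.0 °C.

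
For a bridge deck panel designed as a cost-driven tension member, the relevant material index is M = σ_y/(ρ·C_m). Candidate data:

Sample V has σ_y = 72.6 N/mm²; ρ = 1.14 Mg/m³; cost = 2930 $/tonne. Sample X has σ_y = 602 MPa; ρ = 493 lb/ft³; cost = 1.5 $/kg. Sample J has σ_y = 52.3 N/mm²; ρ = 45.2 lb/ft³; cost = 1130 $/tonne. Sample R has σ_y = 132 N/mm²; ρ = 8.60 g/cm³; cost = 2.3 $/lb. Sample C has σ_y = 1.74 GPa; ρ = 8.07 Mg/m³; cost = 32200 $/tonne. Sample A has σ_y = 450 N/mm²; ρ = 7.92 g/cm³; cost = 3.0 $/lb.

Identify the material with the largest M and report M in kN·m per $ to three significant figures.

sample J, M = 63.9 kN·m per $

Convert each candidate to consistent units, then evaluate M:
  sample V: σ_y = 72.60 MPa, ρ = 1140 kg/m³, cost = 2.930 $/kg
  sample X: σ_y = 602.0 MPa, ρ = 7897 kg/m³, cost = 1.500 $/kg
  sample J: σ_y = 52.30 MPa, ρ = 724.0 kg/m³, cost = 1.130 $/kg
  sample R: σ_y = 132.0 MPa, ρ = 8600 kg/m³, cost = 5.071 $/kg
  sample C: σ_y = 1740 MPa, ρ = 8070 kg/m³, cost = 32.20 $/kg
  sample A: σ_y = 450.0 MPa, ρ = 7920 kg/m³, cost = 6.614 $/kg
  sample J: M = 63.9 kN·m per $
  sample X: M = 50.8 kN·m per $
  sample V: M = 21.7 kN·m per $
  sample A: M = 8.59 kN·m per $
  sample C: M = 6.70 kN·m per $
  sample R: M = 3.03 kN·m per $
Highest index: sample J.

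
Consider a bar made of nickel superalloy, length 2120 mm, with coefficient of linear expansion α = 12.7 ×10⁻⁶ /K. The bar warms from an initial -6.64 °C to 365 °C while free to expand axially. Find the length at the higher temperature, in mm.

ΔT = 365 − (-6.64) = 371.6 K.
ΔL = α·L₀·ΔT = 12.7×10⁻⁶ × 2120 mm × 371.6 K = 10.0 mm.
L = L₀ + ΔL = 2120 + 10.0 = 2130.0 mm.

2130.0 mm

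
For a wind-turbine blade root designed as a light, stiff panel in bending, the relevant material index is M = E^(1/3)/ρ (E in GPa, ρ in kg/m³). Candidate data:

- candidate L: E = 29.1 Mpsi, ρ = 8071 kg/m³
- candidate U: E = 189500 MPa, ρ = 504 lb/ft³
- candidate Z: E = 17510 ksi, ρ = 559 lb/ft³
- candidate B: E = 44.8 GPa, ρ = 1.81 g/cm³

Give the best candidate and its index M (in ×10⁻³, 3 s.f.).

Normalizing units and computing the index:
  candidate L: E = 200.6 GPa, ρ = 8071 kg/m³
  candidate U: E = 189.5 GPa, ρ = 8073 kg/m³
  candidate Z: E = 120.7 GPa, ρ = 8954 kg/m³
  candidate B: E = 44.80 GPa, ρ = 1810 kg/m³
  candidate B: M = 1.96×10⁻³
  candidate L: M = 0.725×10⁻³
  candidate U: M = 0.711×10⁻³
  candidate Z: M = 0.552×10⁻³
The maximum is for candidate B.

candidate B, M = 1.96×10⁻³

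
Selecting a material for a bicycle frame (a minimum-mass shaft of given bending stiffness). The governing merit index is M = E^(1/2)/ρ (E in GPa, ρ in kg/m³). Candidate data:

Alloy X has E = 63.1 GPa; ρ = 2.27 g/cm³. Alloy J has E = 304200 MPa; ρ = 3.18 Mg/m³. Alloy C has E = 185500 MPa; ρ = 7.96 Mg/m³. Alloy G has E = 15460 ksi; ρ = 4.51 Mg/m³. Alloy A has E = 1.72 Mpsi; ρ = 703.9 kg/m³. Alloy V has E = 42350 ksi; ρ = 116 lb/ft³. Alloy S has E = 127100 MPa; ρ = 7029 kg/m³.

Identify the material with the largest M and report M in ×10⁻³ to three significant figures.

Putting every candidate on a common basis:
  alloy X: E = 63.10 GPa, ρ = 2270 kg/m³
  alloy J: E = 304.2 GPa, ρ = 3180 kg/m³
  alloy C: E = 185.5 GPa, ρ = 7960 kg/m³
  alloy G: E = 106.6 GPa, ρ = 4510 kg/m³
  alloy A: E = 11.86 GPa, ρ = 703.9 kg/m³
  alloy V: E = 292.0 GPa, ρ = 1858 kg/m³
  alloy S: E = 127.1 GPa, ρ = 7029 kg/m³
  alloy V: M = 9.20×10⁻³
  alloy J: M = 5.48×10⁻³
  alloy A: M = 4.89×10⁻³
  alloy X: M = 3.50×10⁻³
  alloy G: M = 2.29×10⁻³
  alloy C: M = 1.71×10⁻³
  alloy S: M = 1.60×10⁻³
Highest index: alloy V.

alloy V, M = 9.20×10⁻³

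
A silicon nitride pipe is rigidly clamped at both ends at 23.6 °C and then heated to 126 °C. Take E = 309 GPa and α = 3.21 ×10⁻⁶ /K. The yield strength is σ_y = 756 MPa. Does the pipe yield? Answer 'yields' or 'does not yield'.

does not yield

ΔT = 102.4 K. Constrained thermal stress σ = E·α·ΔT = 309.0×10³ MPa × 3.21×10⁻⁶ × 102.4 = 102 MPa (compressive).
Compare to σ_y = 756 MPa: σ < σ_y, so it does not yield.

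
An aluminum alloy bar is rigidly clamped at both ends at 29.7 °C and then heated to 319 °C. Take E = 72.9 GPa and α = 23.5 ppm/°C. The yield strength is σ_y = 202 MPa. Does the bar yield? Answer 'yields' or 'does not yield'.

yields

ΔT = 289.3 K. Constrained thermal stress σ = E·α·ΔT = 72.90×10³ MPa × 23.5×10⁻⁶ × 289.3 = 496 MPa (compressive).
Compare to σ_y = 202 MPa: σ ≥ σ_y, so it yields.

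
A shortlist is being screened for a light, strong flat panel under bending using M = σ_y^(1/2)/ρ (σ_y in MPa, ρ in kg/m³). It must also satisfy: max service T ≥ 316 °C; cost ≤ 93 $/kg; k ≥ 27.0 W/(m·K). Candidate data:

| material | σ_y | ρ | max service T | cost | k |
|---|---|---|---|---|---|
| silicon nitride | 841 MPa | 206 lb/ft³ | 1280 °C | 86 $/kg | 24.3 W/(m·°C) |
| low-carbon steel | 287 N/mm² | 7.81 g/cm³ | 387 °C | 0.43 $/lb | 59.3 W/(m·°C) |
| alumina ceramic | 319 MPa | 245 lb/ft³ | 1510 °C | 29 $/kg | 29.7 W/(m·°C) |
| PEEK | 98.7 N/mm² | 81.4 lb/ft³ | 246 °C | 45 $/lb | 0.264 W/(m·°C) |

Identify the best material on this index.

Screen on constraints: max service T ≥ 316 °C; cost ≤ 93 $/kg; k ≥ 27.0 W/(m·K). Survivors: low-carbon steel, alumina ceramic.
Putting every candidate on a common basis:
  low-carbon steel: σ_y = 287.0 MPa, ρ = 7810 kg/m³
  alumina ceramic: σ_y = 319.0 MPa, ρ = 3925 kg/m³
  alumina ceramic: M = 4.55×10⁻³
  low-carbon steel: M = 2.17×10⁻³
The maximum is for alumina ceramic.

alumina ceramic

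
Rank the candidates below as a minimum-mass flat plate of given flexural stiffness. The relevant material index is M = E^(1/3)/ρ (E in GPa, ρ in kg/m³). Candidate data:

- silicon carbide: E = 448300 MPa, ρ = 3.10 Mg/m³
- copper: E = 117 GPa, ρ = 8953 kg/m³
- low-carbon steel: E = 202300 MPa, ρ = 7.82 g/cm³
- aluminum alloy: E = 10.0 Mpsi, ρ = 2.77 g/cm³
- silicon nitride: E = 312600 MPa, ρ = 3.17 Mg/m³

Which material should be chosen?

In SI units:
  silicon carbide: E = 448.3 GPa, ρ = 3100 kg/m³
  copper: E = 117.0 GPa, ρ = 8953 kg/m³
  low-carbon steel: E = 202.3 GPa, ρ = 7820 kg/m³
  aluminum alloy: E = 68.95 GPa, ρ = 2770 kg/m³
  silicon nitride: E = 312.6 GPa, ρ = 3170 kg/m³
  silicon carbide: M = 2.47×10⁻³
  silicon nitride: M = 2.14×10⁻³
  aluminum alloy: M = 1.48×10⁻³
  low-carbon steel: M = 0.751×10⁻³
  copper: M = 0.546×10⁻³
Silicon carbide ranks first.

silicon carbide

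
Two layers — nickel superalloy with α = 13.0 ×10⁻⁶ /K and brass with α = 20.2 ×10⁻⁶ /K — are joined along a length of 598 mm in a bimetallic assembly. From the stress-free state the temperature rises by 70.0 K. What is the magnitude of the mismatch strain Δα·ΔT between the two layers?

5.04×10⁻⁴

Δα = |13.0 − 20.2|×10⁻⁶/K = 7.20×10⁻⁶/K.
Mismatch strain = Δα·ΔT = 7.20×10⁻⁶ × 70.0 = 5.04×10⁻⁴.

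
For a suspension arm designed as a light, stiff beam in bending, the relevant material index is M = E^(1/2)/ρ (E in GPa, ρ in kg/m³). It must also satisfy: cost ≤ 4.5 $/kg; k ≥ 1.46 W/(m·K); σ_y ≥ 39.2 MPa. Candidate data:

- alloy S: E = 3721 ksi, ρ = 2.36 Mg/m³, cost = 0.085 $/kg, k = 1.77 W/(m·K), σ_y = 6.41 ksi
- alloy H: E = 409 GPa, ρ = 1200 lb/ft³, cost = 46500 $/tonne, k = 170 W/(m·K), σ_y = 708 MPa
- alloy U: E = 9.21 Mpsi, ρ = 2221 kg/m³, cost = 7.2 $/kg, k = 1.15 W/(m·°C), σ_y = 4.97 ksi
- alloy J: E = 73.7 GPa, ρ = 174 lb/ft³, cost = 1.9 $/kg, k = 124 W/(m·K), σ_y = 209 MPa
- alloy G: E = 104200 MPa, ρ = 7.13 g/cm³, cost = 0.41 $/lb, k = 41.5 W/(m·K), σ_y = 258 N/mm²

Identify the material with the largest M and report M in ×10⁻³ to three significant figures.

Screen on constraints: cost ≤ 4.5 $/kg; k ≥ 1.46 W/(m·K); σ_y ≥ 39.2 MPa. Survivors: alloy S, alloy J, alloy G.
In SI units:
  alloy S: E = 25.66 GPa, ρ = 2360 kg/m³
  alloy J: E = 73.70 GPa, ρ = 2787 kg/m³
  alloy G: E = 104.2 GPa, ρ = 7130 kg/m³
  alloy J: M = 3.08×10⁻³
  alloy S: M = 2.15×10⁻³
  alloy G: M = 1.43×10⁻³
Alloy J ranks first.

alloy J, M = 3.08×10⁻³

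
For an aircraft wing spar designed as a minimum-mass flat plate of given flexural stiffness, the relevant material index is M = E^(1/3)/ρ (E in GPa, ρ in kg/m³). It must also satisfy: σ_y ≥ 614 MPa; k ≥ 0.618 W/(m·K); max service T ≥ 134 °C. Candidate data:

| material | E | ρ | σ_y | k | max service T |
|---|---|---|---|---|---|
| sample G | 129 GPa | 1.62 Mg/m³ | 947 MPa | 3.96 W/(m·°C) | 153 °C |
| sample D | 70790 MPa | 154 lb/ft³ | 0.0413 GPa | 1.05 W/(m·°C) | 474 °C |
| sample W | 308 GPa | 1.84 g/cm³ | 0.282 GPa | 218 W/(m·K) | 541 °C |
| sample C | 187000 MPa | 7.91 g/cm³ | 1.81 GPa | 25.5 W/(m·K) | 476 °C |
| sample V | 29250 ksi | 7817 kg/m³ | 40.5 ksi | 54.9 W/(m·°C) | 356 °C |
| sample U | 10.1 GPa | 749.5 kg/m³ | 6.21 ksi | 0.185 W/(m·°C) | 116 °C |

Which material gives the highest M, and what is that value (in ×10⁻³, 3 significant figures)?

sample G, M = 3.12×10⁻³

Screen on constraints: σ_y ≥ 614 MPa; k ≥ 0.618 W/(m·K); max service T ≥ 134 °C. Survivors: sample G, sample C.
In SI units:
  sample G: E = 129.0 GPa, ρ = 1620 kg/m³
  sample C: E = 187.0 GPa, ρ = 7910 kg/m³
  sample G: M = 3.12×10⁻³
  sample C: M = 0.723×10⁻³
Highest index: sample G.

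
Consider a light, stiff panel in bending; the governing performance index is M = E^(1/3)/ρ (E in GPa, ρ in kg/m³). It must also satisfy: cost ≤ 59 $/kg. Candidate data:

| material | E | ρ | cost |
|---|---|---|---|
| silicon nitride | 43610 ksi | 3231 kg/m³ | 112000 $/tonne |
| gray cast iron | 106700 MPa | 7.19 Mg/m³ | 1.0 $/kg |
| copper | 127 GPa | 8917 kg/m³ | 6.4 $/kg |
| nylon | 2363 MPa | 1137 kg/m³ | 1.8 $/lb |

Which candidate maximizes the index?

nylon

Screen on constraints: cost ≤ 59 $/kg. Survivors: gray cast iron, copper, nylon.
Normalizing units and computing the index:
  gray cast iron: E = 106.7 GPa, ρ = 7190 kg/m³
  copper: E = 127.0 GPa, ρ = 8917 kg/m³
  nylon: E = 2.363 GPa, ρ = 1137 kg/m³
  nylon: M = 1.17×10⁻³
  gray cast iron: M = 0.660×10⁻³
  copper: M = 0.564×10⁻³
Nylon ranks first.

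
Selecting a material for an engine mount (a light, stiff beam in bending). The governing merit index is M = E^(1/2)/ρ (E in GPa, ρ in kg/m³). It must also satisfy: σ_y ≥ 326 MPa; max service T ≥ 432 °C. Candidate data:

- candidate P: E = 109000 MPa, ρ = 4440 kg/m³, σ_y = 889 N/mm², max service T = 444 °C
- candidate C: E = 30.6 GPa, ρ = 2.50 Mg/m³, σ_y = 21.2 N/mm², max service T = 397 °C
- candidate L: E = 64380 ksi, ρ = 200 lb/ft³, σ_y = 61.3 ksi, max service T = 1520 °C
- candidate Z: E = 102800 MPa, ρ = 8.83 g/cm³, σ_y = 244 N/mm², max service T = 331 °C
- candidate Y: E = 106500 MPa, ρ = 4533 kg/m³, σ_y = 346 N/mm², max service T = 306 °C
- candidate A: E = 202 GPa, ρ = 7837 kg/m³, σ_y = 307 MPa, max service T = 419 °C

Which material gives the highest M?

candidate L

Screen on constraints: σ_y ≥ 326 MPa; max service T ≥ 432 °C. Survivors: candidate P, candidate L.
Convert each candidate to consistent units, then evaluate M:
  candidate P: E = 109.0 GPa, ρ = 4440 kg/m³
  candidate L: E = 443.9 GPa, ρ = 3204 kg/m³
  candidate L: M = 6.58×10⁻³
  candidate P: M = 2.35×10⁻³
Highest index: candidate L.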